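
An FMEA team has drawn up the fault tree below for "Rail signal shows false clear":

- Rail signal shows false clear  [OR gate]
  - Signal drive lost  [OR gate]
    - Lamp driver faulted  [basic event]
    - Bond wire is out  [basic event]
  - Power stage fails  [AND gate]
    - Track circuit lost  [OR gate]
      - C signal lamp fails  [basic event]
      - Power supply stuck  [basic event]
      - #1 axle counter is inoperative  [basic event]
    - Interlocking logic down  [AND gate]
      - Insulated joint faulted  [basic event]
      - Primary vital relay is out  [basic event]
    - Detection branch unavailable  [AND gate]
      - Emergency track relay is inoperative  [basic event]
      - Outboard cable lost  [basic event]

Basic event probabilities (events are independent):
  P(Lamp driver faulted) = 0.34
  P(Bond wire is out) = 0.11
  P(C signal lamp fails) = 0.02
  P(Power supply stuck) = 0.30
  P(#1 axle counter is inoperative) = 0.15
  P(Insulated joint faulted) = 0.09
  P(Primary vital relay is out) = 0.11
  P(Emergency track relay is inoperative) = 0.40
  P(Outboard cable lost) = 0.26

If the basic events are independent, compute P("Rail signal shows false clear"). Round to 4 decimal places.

0.4129

P(Signal drive lost) [OR] = 1 − (1−0.34) × (1−0.11) = 0.412600
P(Track circuit lost) [OR] = 1 − (1−0.02) × (1−0.30) × (1−0.15) = 0.416900
P(Interlocking logic down) [AND] = 0.09 × 0.11 = 0.009900
P(Detection branch unavailable) [AND] = 0.40 × 0.26 = 0.104000
P(Power stage fails) [AND] = 0.416900 × 0.009900 × 0.104000 = 0.000429
P(Rail signal shows false clear) [OR] = 1 − (1−0.412600) × (1−0.000429) = 0.412852
Rounded to 4 decimal places: P(Rail signal shows false clear) ≈ 0.4129.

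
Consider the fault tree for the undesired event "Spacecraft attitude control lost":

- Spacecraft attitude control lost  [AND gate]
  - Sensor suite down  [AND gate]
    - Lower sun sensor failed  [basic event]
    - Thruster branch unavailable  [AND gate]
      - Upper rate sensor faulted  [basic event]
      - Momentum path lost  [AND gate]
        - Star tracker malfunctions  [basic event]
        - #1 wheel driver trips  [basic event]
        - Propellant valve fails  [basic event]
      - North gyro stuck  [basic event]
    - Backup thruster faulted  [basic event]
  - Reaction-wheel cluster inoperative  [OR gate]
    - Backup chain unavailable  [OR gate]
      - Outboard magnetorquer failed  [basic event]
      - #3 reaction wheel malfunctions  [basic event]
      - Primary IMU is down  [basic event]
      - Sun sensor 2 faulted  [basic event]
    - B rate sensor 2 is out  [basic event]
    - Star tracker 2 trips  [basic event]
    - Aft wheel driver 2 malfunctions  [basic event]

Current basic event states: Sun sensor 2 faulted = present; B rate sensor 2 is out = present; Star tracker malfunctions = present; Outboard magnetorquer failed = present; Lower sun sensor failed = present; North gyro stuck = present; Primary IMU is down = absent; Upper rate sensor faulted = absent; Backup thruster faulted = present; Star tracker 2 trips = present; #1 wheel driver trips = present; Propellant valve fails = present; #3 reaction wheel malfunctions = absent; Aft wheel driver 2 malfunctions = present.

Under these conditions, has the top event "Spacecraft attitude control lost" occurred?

Momentum path lost [AND]: Star tracker malfunctions=occurs, #1 wheel driver trips=occurs, Propellant valve fails=occurs → all inputs occur → occurs.
Thruster branch unavailable [AND]: Upper rate sensor faulted=not, Momentum path lost=occurs, North gyro stuck=occurs → not all inputs occur → does not occur.
Sensor suite down [AND]: Lower sun sensor failed=occurs, Thruster branch unavailable=not, Backup thruster faulted=occurs → not all inputs occur → does not occur.
Backup chain unavailable [OR]: Outboard magnetorquer failed=occurs, #3 reaction wheel malfunctions=not, Primary IMU is down=not, Sun sensor 2 faulted=occurs → at least one input occurs → occurs.
Reaction-wheel cluster inoperative [OR]: Backup chain unavailable=occurs, B rate sensor 2 is out=occurs, Star tracker 2 trips=occurs, Aft wheel driver 2 malfunctions=occurs → at least one input occurs → occurs.
Spacecraft attitude control lost [AND]: Sensor suite down=not, Reaction-wheel cluster inoperative=occurs → not all inputs occur → does not occur.

No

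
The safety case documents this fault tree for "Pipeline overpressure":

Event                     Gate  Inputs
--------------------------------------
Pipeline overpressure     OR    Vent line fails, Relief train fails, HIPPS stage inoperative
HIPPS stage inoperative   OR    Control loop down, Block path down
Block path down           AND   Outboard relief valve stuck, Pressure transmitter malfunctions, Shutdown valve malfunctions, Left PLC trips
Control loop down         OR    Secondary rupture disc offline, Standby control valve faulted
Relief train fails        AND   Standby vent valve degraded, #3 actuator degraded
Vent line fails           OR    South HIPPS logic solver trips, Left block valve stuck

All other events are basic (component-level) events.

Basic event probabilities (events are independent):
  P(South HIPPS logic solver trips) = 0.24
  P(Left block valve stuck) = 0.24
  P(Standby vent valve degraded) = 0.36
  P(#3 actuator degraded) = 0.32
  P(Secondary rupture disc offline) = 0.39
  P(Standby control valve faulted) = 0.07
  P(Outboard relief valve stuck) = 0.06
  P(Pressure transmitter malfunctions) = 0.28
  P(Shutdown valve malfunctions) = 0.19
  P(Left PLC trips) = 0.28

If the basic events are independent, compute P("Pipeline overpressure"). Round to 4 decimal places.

0.7103

P(Vent line fails) [OR] = 1 − (1−0.24) × (1−0.24) = 0.422400
P(Relief train fails) [AND] = 0.36 × 0.32 = 0.115200
P(Control loop down) [OR] = 1 − (1−0.39) × (1−0.07) = 0.432700
P(Block path down) [AND] = 0.06 × 0.28 × 0.19 × 0.28 = 0.000894
P(HIPPS stage inoperative) [OR] = 1 − (1−0.432700) × (1−0.000894) = 0.433207
P(Pipeline overpressure) [OR] = 1 − (1−0.422400) × (1−0.115200) × (1−0.433207) = 0.710334
Rounded to 4 decimal places: P(Pipeline overpressure) ≈ 0.7103.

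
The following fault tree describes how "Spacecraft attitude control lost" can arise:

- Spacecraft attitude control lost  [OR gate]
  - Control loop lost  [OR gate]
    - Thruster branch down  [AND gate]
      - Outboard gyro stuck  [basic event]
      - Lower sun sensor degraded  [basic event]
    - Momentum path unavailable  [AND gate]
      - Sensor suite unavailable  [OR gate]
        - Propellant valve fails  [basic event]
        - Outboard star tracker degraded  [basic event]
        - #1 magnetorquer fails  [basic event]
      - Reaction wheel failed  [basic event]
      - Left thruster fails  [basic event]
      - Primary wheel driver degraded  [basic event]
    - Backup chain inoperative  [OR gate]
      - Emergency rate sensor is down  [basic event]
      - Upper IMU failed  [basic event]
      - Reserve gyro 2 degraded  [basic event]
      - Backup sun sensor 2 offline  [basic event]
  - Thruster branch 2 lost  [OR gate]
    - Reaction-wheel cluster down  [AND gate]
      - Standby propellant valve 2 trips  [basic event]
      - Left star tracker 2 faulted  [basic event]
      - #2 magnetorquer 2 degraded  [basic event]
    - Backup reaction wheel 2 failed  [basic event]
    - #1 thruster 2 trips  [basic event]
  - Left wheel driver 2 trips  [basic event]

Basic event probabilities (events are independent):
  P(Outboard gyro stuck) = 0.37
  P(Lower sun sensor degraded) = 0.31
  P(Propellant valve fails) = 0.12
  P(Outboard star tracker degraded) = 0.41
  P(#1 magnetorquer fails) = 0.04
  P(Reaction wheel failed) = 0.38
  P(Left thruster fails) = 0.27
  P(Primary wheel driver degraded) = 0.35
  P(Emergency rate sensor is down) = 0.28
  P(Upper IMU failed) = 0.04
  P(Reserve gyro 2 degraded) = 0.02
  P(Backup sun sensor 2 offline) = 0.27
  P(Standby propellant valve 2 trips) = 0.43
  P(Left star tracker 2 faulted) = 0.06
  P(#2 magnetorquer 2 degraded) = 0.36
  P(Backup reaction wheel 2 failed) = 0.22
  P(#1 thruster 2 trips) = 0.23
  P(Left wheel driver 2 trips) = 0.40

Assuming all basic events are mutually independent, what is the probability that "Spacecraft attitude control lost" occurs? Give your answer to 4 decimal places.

0.8465

P(Thruster branch down) [AND] = 0.37 × 0.31 = 0.114700
P(Sensor suite unavailable) [OR] = 1 − (1−0.12) × (1−0.41) × (1−0.04) = 0.501568
P(Momentum path unavailable) [AND] = 0.501568 × 0.38 × 0.27 × 0.35 = 0.018011
P(Backup chain inoperative) [OR] = 1 − (1−0.28) × (1−0.04) × (1−0.02) × (1−0.27) = 0.505516
P(Control loop lost) [OR] = 1 − (1−0.114700) × (1−0.018011) × (1−0.505516) = 0.570118
P(Reaction-wheel cluster down) [AND] = 0.43 × 0.06 × 0.36 = 0.009288
P(Thruster branch 2 lost) [OR] = 1 − (1−0.009288) × (1−0.22) × (1−0.23) = 0.404978
P(Spacecraft attitude control lost) [OR] = 1 − (1−0.570118) × (1−0.404978) × (1−0.40) = 0.846526
Rounded to 4 decimal places: P(Spacecraft attitude control lost) ≈ 0.8465.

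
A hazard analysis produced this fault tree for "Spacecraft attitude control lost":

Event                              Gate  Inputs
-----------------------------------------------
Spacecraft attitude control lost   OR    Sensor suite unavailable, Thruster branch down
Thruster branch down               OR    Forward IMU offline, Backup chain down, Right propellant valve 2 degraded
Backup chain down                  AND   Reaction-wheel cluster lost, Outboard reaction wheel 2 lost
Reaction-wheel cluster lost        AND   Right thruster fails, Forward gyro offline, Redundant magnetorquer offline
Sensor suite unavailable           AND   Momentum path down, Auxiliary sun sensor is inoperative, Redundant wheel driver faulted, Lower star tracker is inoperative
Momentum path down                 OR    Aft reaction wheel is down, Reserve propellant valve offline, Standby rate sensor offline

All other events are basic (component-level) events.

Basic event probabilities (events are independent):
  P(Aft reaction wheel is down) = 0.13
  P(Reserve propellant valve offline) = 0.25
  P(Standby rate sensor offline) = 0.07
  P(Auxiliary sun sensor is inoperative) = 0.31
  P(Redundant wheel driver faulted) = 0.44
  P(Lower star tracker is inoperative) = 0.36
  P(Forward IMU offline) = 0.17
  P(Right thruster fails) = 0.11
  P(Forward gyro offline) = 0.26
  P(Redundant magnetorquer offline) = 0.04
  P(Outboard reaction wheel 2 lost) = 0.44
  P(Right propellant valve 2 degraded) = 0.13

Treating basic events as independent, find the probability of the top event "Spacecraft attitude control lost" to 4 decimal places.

0.2922

P(Momentum path down) [OR] = 1 − (1−0.13) × (1−0.25) × (1−0.07) = 0.393175
P(Sensor suite unavailable) [AND] = 0.393175 × 0.31 × 0.44 × 0.36 = 0.019306
P(Reaction-wheel cluster lost) [AND] = 0.11 × 0.26 × 0.04 = 0.001144
P(Backup chain down) [AND] = 0.001144 × 0.44 = 0.000503
P(Thruster branch down) [OR] = 1 − (1−0.17) × (1−0.000503) × (1−0.13) = 0.278263
P(Spacecraft attitude control lost) [OR] = 1 − (1−0.019306) × (1−0.278263) = 0.292197
Rounded to 4 decimal places: P(Spacecraft attitude control lost) ≈ 0.2922.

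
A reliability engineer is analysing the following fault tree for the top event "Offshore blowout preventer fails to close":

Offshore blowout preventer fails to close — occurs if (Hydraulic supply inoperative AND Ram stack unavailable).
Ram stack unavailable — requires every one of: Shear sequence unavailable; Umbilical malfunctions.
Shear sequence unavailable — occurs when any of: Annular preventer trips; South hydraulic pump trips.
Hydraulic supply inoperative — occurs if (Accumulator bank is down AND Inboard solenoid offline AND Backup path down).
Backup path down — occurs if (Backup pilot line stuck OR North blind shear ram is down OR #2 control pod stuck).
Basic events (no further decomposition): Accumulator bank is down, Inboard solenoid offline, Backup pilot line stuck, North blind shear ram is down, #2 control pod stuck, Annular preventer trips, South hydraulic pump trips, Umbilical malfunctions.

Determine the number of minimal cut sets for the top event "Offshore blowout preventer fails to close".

6

Backup path down [OR]: union of children's cut sets → 3 cut set(s).
Hydraulic supply inoperative [AND]: one cut set from each child combined → 1 × 1 × 3 = 3 cut set(s).
Shear sequence unavailable [OR]: union of children's cut sets → 2 cut set(s).
Ram stack unavailable [AND]: one cut set from each child combined → 2 × 1 = 2 cut set(s).
Offshore blowout preventer fails to close [AND]: one cut set from each child combined → 3 × 2 = 6 cut set(s).
Minimal cut sets: {Accumulator bank is down, Annular preventer trips, Backup pilot line stuck, Inboard solenoid offline, Umbilical malfunctions}; {Accumulator bank is down, Backup pilot line stuck, Inboard solenoid offline, South hydraulic pump trips, Umbilical malfunctions}; {Accumulator bank is down, Annular preventer trips, Inboard solenoid offline, North blind shear ram is down, Umbilical malfunctions}; {Accumulator bank is down, Inboard solenoid offline, North blind shear ram is down, South hydraulic pump trips, Umbilical malfunctions}; {#2 control pod stuck, Accumulator bank is down, Annular preventer trips, Inboard solenoid offline, Umbilical malfunctions}; {#2 control pod stuck, Accumulator bank is down, Inboard solenoid offline, South hydraulic pump trips, Umbilical malfunctions}.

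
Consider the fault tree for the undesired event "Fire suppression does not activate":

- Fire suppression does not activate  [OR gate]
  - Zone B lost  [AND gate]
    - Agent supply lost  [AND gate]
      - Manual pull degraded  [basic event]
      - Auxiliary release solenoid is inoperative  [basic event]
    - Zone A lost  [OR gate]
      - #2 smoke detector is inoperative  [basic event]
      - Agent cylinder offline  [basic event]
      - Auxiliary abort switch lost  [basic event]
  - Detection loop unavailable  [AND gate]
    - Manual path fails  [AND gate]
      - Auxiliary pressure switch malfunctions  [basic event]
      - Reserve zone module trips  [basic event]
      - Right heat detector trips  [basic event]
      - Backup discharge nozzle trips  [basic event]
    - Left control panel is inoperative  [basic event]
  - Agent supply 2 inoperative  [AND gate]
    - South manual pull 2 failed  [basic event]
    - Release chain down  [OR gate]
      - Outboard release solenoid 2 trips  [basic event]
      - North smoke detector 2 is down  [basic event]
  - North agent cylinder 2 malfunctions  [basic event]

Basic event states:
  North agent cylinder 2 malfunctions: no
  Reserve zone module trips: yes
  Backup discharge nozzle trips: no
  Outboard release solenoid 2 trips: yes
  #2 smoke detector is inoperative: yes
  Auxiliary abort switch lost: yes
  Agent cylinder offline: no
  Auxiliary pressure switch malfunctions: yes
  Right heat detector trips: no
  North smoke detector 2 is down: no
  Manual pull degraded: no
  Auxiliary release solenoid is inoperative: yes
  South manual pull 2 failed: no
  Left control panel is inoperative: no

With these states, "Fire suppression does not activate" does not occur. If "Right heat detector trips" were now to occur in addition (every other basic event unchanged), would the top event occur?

Counterfactual: set "Right heat detector trips" to occurred.
Agent supply lost [AND]: Manual pull degraded=not, Auxiliary release solenoid is inoperative=occurs → not all inputs occur → does not occur.
Zone A lost [OR]: #2 smoke detector is inoperative=occurs, Agent cylinder offline=not, Auxiliary abort switch lost=occurs → at least one input occurs → occurs.
Zone B lost [AND]: Agent supply lost=not, Zone A lost=occurs → not all inputs occur → does not occur.
Manual path fails [AND]: Auxiliary pressure switch malfunctions=occurs, Reserve zone module trips=occurs, Right heat detector trips=occurs, Backup discharge nozzle trips=not → not all inputs occur → does not occur.
Detection loop unavailable [AND]: Manual path fails=not, Left control panel is inoperative=not → not all inputs occur → does not occur.
Release chain down [OR]: Outboard release solenoid 2 trips=occurs, North smoke detector 2 is down=not → at least one input occurs → occurs.
Agent supply 2 inoperative [AND]: South manual pull 2 failed=not, Release chain down=occurs → not all inputs occur → does not occur.
Fire suppression does not activate [OR]: Zone B lost=not, Detection loop unavailable=not, Agent supply 2 inoperative=not, North agent cylinder 2 malfunctions=not → no input occurs → does not occur.

No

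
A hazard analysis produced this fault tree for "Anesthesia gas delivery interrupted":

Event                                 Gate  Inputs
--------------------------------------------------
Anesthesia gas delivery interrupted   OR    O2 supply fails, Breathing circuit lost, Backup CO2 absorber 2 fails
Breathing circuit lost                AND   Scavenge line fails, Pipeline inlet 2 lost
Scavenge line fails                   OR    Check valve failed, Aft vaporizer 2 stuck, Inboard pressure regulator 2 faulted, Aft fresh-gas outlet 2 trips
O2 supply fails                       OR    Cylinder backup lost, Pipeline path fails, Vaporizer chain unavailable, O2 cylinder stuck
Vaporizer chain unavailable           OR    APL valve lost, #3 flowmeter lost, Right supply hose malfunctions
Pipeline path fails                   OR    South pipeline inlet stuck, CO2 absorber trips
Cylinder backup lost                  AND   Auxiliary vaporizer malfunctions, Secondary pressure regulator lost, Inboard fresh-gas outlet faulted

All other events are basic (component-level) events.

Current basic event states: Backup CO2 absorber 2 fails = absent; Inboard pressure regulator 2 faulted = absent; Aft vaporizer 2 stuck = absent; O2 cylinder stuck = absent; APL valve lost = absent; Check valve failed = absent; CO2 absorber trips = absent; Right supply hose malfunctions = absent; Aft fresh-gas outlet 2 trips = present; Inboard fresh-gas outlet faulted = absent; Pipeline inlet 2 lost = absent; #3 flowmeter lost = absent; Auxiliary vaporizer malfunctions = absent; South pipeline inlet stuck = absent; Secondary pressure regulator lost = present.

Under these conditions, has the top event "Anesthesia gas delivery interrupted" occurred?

No

Cylinder backup lost [AND]: Auxiliary vaporizer malfunctions=not, Secondary pressure regulator lost=occurs, Inboard fresh-gas outlet faulted=not → not all inputs occur → does not occur.
Pipeline path fails [OR]: South pipeline inlet stuck=not, CO2 absorber trips=not → no input occurs → does not occur.
Vaporizer chain unavailable [OR]: APL valve lost=not, #3 flowmeter lost=not, Right supply hose malfunctions=not → no input occurs → does not occur.
O2 supply fails [OR]: Cylinder backup lost=not, Pipeline path fails=not, Vaporizer chain unavailable=not, O2 cylinder stuck=not → no input occurs → does not occur.
Scavenge line fails [OR]: Check valve failed=not, Aft vaporizer 2 stuck=not, Inboard pressure regulator 2 faulted=not, Aft fresh-gas outlet 2 trips=occurs → at least one input occurs → occurs.
Breathing circuit lost [AND]: Scavenge line fails=occurs, Pipeline inlet 2 lost=not → not all inputs occur → does not occur.
Anesthesia gas delivery interrupted [OR]: O2 supply fails=not, Breathing circuit lost=not, Backup CO2 absorber 2 fails=not → no input occurs → does not occur.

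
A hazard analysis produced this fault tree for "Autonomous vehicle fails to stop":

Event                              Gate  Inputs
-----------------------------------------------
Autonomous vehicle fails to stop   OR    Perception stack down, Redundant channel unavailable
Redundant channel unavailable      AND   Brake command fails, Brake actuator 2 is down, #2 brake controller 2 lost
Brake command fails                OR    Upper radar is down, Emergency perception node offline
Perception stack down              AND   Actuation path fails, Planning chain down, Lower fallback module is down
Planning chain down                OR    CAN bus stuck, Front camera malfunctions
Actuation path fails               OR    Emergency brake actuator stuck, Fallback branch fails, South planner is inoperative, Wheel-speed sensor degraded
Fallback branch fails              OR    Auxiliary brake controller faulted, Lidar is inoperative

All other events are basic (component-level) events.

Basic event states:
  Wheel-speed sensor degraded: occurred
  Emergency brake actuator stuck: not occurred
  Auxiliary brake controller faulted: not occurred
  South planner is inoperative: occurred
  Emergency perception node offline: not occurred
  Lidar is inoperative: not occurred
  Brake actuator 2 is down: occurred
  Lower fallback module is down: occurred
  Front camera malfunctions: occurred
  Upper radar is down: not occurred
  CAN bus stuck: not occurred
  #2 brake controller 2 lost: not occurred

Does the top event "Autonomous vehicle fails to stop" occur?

Fallback branch fails [OR]: Auxiliary brake controller faulted=not, Lidar is inoperative=not → no input occurs → does not occur.
Actuation path fails [OR]: Emergency brake actuator stuck=not, Fallback branch fails=not, South planner is inoperative=occurs, Wheel-speed sensor degraded=occurs → at least one input occurs → occurs.
Planning chain down [OR]: CAN bus stuck=not, Front camera malfunctions=occurs → at least one input occurs → occurs.
Perception stack down [AND]: Actuation path fails=occurs, Planning chain down=occurs, Lower fallback module is down=occurs → all inputs occur → occurs.
Brake command fails [OR]: Upper radar is down=not, Emergency perception node offline=not → no input occurs → does not occur.
Redundant channel unavailable [AND]: Brake command fails=not, Brake actuator 2 is down=occurs, #2 brake controller 2 lost=not → not all inputs occur → does not occur.
Autonomous vehicle fails to stop [OR]: Perception stack down=occurs, Redundant channel unavailable=not → at least one input occurs → occurs.

Yes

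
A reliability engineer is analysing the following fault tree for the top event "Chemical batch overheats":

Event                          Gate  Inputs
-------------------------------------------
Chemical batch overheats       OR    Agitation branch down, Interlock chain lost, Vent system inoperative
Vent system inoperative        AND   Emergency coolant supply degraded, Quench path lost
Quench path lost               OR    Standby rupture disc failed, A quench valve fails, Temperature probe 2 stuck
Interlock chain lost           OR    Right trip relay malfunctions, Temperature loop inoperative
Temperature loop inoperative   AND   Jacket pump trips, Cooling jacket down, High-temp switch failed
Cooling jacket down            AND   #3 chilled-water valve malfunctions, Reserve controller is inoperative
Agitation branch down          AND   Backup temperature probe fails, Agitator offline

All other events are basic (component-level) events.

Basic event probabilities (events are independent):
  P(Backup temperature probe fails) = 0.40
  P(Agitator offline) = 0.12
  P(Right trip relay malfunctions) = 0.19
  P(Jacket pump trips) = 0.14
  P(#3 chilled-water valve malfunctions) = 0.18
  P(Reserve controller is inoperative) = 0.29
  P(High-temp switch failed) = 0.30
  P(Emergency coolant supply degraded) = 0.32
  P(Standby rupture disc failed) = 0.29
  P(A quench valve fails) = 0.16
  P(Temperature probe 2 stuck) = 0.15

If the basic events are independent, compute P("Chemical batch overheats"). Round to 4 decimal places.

0.3520

P(Agitation branch down) [AND] = 0.40 × 0.12 = 0.048000
P(Cooling jacket down) [AND] = 0.18 × 0.29 = 0.052200
P(Temperature loop inoperative) [AND] = 0.14 × 0.052200 × 0.30 = 0.002192
P(Interlock chain lost) [OR] = 1 − (1−0.19) × (1−0.002192) = 0.191776
P(Quench path lost) [OR] = 1 − (1−0.29) × (1−0.16) × (1−0.15) = 0.493060
P(Vent system inoperative) [AND] = 0.32 × 0.493060 = 0.157779
P(Chemical batch overheats) [OR] = 1 − (1−0.048000) × (1−0.191776) × (1−0.157779) = 0.351971
Rounded to 4 decimal places: P(Chemical batch overheats) ≈ 0.3520.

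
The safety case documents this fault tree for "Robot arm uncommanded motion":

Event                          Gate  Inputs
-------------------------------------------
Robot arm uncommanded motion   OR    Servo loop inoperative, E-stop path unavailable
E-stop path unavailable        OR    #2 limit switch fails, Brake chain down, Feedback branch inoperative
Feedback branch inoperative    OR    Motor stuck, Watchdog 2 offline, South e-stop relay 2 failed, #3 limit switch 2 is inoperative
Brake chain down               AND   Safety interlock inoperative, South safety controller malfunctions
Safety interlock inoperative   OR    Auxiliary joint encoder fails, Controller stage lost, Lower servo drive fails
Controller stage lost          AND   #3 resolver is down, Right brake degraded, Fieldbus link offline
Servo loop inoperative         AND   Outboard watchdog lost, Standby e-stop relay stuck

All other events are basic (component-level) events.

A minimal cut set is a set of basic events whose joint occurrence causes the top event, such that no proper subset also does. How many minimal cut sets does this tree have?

Servo loop inoperative [AND]: one cut set from each child combined → 1 × 1 = 1 cut set(s).
Controller stage lost [AND]: one cut set from each child combined → 1 × 1 × 1 = 1 cut set(s).
Safety interlock inoperative [OR]: union of children's cut sets → 3 cut set(s).
Brake chain down [AND]: one cut set from each child combined → 3 × 1 = 3 cut set(s).
Feedback branch inoperative [OR]: union of children's cut sets → 4 cut set(s).
E-stop path unavailable [OR]: union of children's cut sets → 8 cut set(s).
Robot arm uncommanded motion [OR]: union of children's cut sets → 9 cut set(s).
Minimal cut sets: {Outboard watchdog lost, Standby e-stop relay stuck}; {#2 limit switch fails}; {Auxiliary joint encoder fails, South safety controller malfunctions}; {#3 resolver is down, Fieldbus link offline, Right brake degraded, South safety controller malfunctions}; {Lower servo drive fails, South safety controller malfunctions}; {Motor stuck}; {Watchdog 2 offline}; {South e-stop relay 2 failed}; {#3 limit switch 2 is inoperative}.

9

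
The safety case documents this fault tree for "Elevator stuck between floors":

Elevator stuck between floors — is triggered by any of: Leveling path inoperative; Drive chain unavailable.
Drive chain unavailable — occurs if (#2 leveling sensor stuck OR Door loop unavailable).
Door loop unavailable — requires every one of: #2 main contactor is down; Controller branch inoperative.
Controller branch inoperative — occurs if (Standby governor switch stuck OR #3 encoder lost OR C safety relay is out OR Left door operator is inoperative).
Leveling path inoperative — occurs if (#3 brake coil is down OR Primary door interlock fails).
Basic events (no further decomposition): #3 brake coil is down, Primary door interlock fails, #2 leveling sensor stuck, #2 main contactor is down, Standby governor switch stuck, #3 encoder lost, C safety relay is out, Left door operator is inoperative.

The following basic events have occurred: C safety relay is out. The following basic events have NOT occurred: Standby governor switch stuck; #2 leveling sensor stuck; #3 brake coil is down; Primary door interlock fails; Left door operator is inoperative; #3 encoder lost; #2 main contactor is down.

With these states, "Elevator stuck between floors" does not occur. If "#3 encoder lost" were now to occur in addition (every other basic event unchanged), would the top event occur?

No

Counterfactual: set "#3 encoder lost" to occurred.
Leveling path inoperative [OR]: #3 brake coil is down=not, Primary door interlock fails=not → no input occurs → does not occur.
Controller branch inoperative [OR]: Standby governor switch stuck=not, #3 encoder lost=occurs, C safety relay is out=occurs, Left door operator is inoperative=not → at least one input occurs → occurs.
Door loop unavailable [AND]: #2 main contactor is down=not, Controller branch inoperative=occurs → not all inputs occur → does not occur.
Drive chain unavailable [OR]: #2 leveling sensor stuck=not, Door loop unavailable=not → no input occurs → does not occur.
Elevator stuck between floors [OR]: Leveling path inoperative=not, Drive chain unavailable=not → no input occurs → does not occur.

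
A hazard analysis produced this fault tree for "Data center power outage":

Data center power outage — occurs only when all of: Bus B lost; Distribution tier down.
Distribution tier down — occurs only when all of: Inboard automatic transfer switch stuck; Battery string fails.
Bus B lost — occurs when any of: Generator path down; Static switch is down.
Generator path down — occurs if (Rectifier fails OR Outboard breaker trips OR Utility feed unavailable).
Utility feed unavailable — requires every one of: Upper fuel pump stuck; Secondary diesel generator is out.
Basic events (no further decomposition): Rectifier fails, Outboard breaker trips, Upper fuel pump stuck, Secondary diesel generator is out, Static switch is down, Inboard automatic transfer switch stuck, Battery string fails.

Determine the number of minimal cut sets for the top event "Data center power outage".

4

Utility feed unavailable [AND]: one cut set from each child combined → 1 × 1 = 1 cut set(s).
Generator path down [OR]: union of children's cut sets → 3 cut set(s).
Bus B lost [OR]: union of children's cut sets → 4 cut set(s).
Distribution tier down [AND]: one cut set from each child combined → 1 × 1 = 1 cut set(s).
Data center power outage [AND]: one cut set from each child combined → 4 × 1 = 4 cut set(s).
Minimal cut sets: {Battery string fails, Inboard automatic transfer switch stuck, Rectifier fails}; {Battery string fails, Inboard automatic transfer switch stuck, Outboard breaker trips}; {Battery string fails, Inboard automatic transfer switch stuck, Secondary diesel generator is out, Upper fuel pump stuck}; {Battery string fails, Inboard automatic transfer switch stuck, Static switch is down}.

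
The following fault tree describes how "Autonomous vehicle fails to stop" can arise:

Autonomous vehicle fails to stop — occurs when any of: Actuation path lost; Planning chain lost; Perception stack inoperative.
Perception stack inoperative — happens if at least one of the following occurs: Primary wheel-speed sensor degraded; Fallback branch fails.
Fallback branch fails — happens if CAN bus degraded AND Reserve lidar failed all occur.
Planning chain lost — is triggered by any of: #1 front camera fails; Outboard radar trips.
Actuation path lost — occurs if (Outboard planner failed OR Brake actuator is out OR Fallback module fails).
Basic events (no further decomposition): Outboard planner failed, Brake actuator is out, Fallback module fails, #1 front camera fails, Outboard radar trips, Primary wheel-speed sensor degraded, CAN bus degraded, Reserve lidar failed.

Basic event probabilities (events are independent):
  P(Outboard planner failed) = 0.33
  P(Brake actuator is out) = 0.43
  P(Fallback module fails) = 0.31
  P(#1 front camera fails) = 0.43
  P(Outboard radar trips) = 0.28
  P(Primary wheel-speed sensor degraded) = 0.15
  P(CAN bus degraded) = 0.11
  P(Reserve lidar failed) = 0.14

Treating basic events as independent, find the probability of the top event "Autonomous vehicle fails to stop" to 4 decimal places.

0.9095

P(Actuation path lost) [OR] = 1 − (1−0.33) × (1−0.43) × (1−0.31) = 0.736489
P(Planning chain lost) [OR] = 1 − (1−0.43) × (1−0.28) = 0.589600
P(Fallback branch fails) [AND] = 0.11 × 0.14 = 0.015400
P(Perception stack inoperative) [OR] = 1 − (1−0.15) × (1−0.015400) = 0.163090
P(Autonomous vehicle fails to stop) [OR] = 1 − (1−0.736489) × (1−0.589600) × (1−0.163090) = 0.909492
Rounded to 4 decimal places: P(Autonomous vehicle fails to stop) ≈ 0.9095.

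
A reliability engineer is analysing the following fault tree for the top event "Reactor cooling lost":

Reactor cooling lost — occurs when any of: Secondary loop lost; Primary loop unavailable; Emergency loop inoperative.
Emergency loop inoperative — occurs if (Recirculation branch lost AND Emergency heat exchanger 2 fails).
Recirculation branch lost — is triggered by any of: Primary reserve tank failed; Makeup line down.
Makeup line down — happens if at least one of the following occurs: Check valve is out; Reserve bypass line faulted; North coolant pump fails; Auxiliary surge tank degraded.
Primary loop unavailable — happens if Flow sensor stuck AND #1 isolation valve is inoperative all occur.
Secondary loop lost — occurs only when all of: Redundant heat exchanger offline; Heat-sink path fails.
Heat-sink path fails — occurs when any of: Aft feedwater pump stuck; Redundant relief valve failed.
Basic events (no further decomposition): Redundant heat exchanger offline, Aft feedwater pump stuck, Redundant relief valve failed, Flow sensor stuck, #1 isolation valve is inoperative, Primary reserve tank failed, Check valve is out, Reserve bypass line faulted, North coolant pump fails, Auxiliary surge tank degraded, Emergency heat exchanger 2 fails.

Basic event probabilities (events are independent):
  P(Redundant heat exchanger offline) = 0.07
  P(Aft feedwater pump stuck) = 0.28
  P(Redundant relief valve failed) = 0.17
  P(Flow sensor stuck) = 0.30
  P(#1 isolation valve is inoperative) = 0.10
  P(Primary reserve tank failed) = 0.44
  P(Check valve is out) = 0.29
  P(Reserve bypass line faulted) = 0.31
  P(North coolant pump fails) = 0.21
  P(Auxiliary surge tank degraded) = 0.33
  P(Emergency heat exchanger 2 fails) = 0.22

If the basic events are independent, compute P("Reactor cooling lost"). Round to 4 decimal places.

0.2346

P(Heat-sink path fails) [OR] = 1 − (1−0.28) × (1−0.17) = 0.402400
P(Secondary loop lost) [AND] = 0.07 × 0.402400 = 0.028168
P(Primary loop unavailable) [AND] = 0.30 × 0.10 = 0.030000
P(Makeup line down) [OR] = 1 − (1−0.29) × (1−0.31) × (1−0.21) × (1−0.33) = 0.740696
P(Recirculation branch lost) [OR] = 1 − (1−0.44) × (1−0.740696) = 0.854790
P(Emergency loop inoperative) [AND] = 0.854790 × 0.22 = 0.188054
P(Reactor cooling lost) [OR] = 1 − (1−0.028168) × (1−0.030000) × (1−0.188054) = 0.234597
Rounded to 4 decimal places: P(Reactor cooling lost) ≈ 0.2346.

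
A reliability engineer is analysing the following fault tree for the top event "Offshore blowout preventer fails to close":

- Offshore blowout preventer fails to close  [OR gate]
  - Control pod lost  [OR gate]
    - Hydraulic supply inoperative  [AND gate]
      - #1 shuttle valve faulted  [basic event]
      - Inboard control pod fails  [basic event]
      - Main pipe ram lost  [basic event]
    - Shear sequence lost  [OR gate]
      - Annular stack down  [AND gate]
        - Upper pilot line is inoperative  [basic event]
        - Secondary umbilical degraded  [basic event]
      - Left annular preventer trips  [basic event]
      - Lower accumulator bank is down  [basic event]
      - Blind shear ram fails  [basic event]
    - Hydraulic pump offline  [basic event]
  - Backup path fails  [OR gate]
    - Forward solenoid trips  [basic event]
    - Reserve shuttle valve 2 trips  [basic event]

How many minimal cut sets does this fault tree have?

8

Hydraulic supply inoperative [AND]: one cut set from each child combined → 1 × 1 × 1 = 1 cut set(s).
Annular stack down [AND]: one cut set from each child combined → 1 × 1 = 1 cut set(s).
Shear sequence lost [OR]: union of children's cut sets → 4 cut set(s).
Control pod lost [OR]: union of children's cut sets → 6 cut set(s).
Backup path fails [OR]: union of children's cut sets → 2 cut set(s).
Offshore blowout preventer fails to close [OR]: union of children's cut sets → 8 cut set(s).
Minimal cut sets: {#1 shuttle valve faulted, Inboard control pod fails, Main pipe ram lost}; {Secondary umbilical degraded, Upper pilot line is inoperative}; {Left annular preventer trips}; {Lower accumulator bank is down}; {Blind shear ram fails}; {Hydraulic pump offline}; {Forward solenoid trips}; {Reserve shuttle valve 2 trips}.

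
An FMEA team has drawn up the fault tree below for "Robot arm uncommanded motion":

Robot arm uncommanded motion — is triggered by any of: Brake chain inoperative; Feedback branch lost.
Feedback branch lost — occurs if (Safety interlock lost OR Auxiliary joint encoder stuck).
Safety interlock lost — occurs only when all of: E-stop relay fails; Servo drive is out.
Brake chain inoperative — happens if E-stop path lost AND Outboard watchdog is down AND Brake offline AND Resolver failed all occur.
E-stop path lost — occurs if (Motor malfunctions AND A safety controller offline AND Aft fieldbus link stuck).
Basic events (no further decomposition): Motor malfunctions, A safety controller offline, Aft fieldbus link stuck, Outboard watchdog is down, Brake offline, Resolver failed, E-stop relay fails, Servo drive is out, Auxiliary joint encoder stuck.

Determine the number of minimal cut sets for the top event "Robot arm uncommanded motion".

E-stop path lost [AND]: one cut set from each child combined → 1 × 1 × 1 = 1 cut set(s).
Brake chain inoperative [AND]: one cut set from each child combined → 1 × 1 × 1 × 1 = 1 cut set(s).
Safety interlock lost [AND]: one cut set from each child combined → 1 × 1 = 1 cut set(s).
Feedback branch lost [OR]: union of children's cut sets → 2 cut set(s).
Robot arm uncommanded motion [OR]: union of children's cut sets → 3 cut set(s).
Minimal cut sets: {A safety controller offline, Aft fieldbus link stuck, Brake offline, Motor malfunctions, Outboard watchdog is down, Resolver failed}; {E-stop relay fails, Servo drive is out}; {Auxiliary joint encoder stuck}.

3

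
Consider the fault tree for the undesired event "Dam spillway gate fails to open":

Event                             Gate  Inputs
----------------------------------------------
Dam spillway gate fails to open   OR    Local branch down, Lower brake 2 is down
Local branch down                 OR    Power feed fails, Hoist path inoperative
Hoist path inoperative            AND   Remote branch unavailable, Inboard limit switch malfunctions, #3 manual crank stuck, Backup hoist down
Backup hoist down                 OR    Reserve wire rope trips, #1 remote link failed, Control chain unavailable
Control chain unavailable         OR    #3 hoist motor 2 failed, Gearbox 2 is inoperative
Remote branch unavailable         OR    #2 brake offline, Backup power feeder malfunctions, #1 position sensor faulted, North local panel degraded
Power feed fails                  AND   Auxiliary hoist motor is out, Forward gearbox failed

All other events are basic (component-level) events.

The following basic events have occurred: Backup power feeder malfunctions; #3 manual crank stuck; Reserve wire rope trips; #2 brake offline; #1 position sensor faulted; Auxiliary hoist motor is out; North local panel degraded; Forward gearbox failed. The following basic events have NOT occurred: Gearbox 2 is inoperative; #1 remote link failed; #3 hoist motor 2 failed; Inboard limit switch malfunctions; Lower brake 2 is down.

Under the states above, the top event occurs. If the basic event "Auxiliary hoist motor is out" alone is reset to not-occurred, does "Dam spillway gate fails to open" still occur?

Counterfactual: set "Auxiliary hoist motor is out" to not occurred.
Power feed fails [AND]: Auxiliary hoist motor is out=not, Forward gearbox failed=occurs → not all inputs occur → does not occur.
Remote branch unavailable [OR]: #2 brake offline=occurs, Backup power feeder malfunctions=occurs, #1 position sensor faulted=occurs, North local panel degraded=occurs → at least one input occurs → occurs.
Control chain unavailable [OR]: #3 hoist motor 2 failed=not, Gearbox 2 is inoperative=not → no input occurs → does not occur.
Backup hoist down [OR]: Reserve wire rope trips=occurs, #1 remote link failed=not, Control chain unavailable=not → at least one input occurs → occurs.
Hoist path inoperative [AND]: Remote branch unavailable=occurs, Inboard limit switch malfunctions=not, #3 manual crank stuck=occurs, Backup hoist down=occurs → not all inputs occur → does not occur.
Local branch down [OR]: Power feed fails=not, Hoist path inoperative=not → no input occurs → does not occur.
Dam spillway gate fails to open [OR]: Local branch down=not, Lower brake 2 is down=not → no input occurs → does not occur.

No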